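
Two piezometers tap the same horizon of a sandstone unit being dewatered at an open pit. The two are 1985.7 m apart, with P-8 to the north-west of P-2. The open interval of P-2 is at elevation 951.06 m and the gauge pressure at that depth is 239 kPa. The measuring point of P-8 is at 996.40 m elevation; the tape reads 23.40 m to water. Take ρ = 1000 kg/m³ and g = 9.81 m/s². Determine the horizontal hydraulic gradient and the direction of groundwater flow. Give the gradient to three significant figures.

Pressure head at P-2: ψ = P/(ρg) = 239×1000 / (1000 × 9.81) = 24.36 m.
Total head at P-2: h = z + ψ = 951.06 + 24.36 = 975.42 m.
Total head at P-8: h = 996.40 − 23.40 = 973.00 m.
Head difference: h(P-2) − h(P-8) = 975.42 − 973.00 = 2.42 m.
Hydraulic gradient: i = |Δh| / L = 2.42 / 1985.7 = 0.00122.
Flow is from higher to lower head: from P-2 toward P-8, i.e. toward the north-west.

i ≈ 0.00122; groundwater flows toward the north-west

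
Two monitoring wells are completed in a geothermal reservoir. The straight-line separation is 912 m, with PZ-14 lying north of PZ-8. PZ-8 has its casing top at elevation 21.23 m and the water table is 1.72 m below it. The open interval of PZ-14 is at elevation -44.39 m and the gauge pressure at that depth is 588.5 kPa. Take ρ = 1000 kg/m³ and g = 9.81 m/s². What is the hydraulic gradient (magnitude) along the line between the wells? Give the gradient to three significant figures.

i ≈ 0.00429

Total head at PZ-8: h = 21.23 − 1.72 = 19.51 m.
Pressure head at PZ-14: ψ = P/(ρg) = 588.5×1000 / (1000 × 9.81) = 59.99 m.
Total head at PZ-14: h = z + ψ = -44.39 + 59.99 = 15.60 m.
Head difference: h(PZ-8) − h(PZ-14) = 19.51 − 15.60 = 3.91 m.
Hydraulic gradient: i = |Δh| / L = 3.91 / 912 = 0.00429.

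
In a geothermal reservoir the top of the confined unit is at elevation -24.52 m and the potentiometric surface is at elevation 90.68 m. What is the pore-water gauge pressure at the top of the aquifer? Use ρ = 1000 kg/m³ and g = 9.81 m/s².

Pressure head at the aquifer top: ψ = h − z = 90.68 − (-24.52) = 115.20 m.
P = ρgψ = 1000 × 9.81 × 115.20 = 1130112 Pa ≈ 1130 kPa.

P ≈ 1130 kPa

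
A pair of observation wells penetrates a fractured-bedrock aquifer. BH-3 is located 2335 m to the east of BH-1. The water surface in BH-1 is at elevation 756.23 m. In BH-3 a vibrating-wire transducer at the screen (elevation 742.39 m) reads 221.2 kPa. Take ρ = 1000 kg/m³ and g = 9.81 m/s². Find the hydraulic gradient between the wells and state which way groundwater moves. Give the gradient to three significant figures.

Total head at BH-1: h = 756.23 m (water level in the piezometer is the total head).
Pressure head at BH-3: ψ = P/(ρg) = 221.2×1000 / (1000 × 9.81) = 22.55 m.
Total head at BH-3: h = z + ψ = 742.39 + 22.55 = 764.94 m.
Head difference: h(BH-1) − h(BH-3) = 756.23 − 764.94 = -8.71 m.
Hydraulic gradient: i = |Δh| / L = 8.71 / 2335 = 0.00373.
Flow is from higher to lower head: from BH-3 toward BH-1, i.e. toward the west.

i ≈ 0.00373; groundwater flows toward the west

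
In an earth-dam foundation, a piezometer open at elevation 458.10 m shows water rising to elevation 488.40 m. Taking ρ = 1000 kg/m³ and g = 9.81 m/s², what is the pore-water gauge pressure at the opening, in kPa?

P ≈ 297 kPa

Pressure head ψ = h − z = 488.40 − 458.10 = 30.30 m.
P = ρgψ = 1000 × 9.81 × 30.30 = 297243 Pa ≈ 297 kPa.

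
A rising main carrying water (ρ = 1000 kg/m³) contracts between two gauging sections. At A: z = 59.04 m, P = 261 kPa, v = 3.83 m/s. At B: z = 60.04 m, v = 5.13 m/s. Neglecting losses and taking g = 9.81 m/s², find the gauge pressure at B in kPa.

Pressure head at A: ψ₁ = P₁/(ρg) = 261×1000 / (1000 × 9.81) = 26.61 m.
Velocity heads: v₁²/2g = 3.83²/19.62 = 0.748 m; v₂²/2g = 5.13²/19.62 = 1.341 m.
Total head H = z₁ + ψ₁ + v₁²/2g = 59.04 + 26.61 + 0.748 = 86.40 m.
ψ₂ = H − z₂ − v₂²/2g = 86.40 − 60.04 − 1.341 = 25.02 m.
P₂ = ρgψ₂ = 1000 × 9.81 × 25.02 ≈ 245 kPa.

P₂ ≈ 245 kPa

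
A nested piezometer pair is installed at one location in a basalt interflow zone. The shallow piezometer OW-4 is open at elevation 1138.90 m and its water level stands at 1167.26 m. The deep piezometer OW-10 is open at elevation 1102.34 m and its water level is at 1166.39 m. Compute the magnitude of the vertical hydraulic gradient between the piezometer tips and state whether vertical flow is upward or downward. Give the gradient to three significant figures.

|i_v| ≈ 0.0238; vertical flow is downward

Total head at OW-4: h = 1167.26 m (water level in the standpipe).
Total head at OW-10: h = 1166.39 m.
Δh = h(OW-4) − h(OW-10) = 1167.26 − 1166.39 = 0.87 m.
Vertical separation Δz = 1138.90 − 1102.34 = 36.56 m.
|i_v| = |Δh| / Δz = 0.87 / 36.56 = 0.0238.
Head is higher in the shallow piezometer, so vertical flow is downward (recharge condition).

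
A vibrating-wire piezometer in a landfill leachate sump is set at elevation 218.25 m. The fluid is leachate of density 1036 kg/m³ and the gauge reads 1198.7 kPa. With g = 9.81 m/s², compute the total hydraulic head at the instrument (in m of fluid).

ψ = P/(ρg) = 1198.7×1000 / (1036 × 9.81) = 117.95 m.
h = z + ψ = 218.25 + 117.95 = 336.20 m.

h ≈ 336.20 m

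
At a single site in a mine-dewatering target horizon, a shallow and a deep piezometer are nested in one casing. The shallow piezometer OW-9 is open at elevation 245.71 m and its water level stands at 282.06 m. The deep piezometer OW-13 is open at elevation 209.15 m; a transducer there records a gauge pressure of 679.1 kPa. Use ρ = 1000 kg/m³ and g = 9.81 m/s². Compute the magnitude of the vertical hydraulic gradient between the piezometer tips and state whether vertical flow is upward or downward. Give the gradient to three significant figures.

|i_v| ≈ 0.101; vertical flow is downward

Total head at OW-9: h = 282.06 m (water level in the standpipe).
Pressure head at OW-13: ψ = P/(ρg) = 679.1×1000 / (1000 × 9.81) = 69.23 m.
Total head at OW-13: h = z + ψ = 209.15 + 69.23 = 278.38 m.
Δh = h(OW-9) − h(OW-13) = 282.06 − 278.38 = 3.68 m.
Vertical separation Δz = 245.71 − 209.15 = 36.56 m.
|i_v| = |Δh| / Δz = 3.68 / 36.56 = 0.101.
Head is higher in the shallow piezometer, so vertical flow is downward (recharge condition).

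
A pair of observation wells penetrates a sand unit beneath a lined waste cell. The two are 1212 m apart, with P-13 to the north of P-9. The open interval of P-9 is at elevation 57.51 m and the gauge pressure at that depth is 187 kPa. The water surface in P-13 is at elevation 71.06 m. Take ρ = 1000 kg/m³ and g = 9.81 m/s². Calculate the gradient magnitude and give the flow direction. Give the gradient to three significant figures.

Pressure head at P-9: ψ = P/(ρg) = 187×1000 / (1000 × 9.81) = 19.06 m.
Total head at P-9: h = z + ψ = 57.51 + 19.06 = 76.57 m.
Total head at P-13: h = 71.06 m (water level in the piezometer is the total head).
Head difference: h(P-9) − h(P-13) = 76.57 − 71.06 = 5.51 m.
Hydraulic gradient: i = |Δh| / L = 5.51 / 1212 = 0.00455.
Flow is from higher to lower head: from P-9 toward P-13, i.e. toward the north.

i ≈ 0.00455; groundwater flows toward the north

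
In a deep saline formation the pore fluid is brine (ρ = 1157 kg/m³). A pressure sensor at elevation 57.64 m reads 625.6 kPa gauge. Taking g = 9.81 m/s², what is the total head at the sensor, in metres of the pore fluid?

h ≈ 112.76 m

ψ = P/(ρg) = 625.6×1000 / (1157 × 9.81) = 55.12 m.
h = z + ψ = 57.64 + 55.12 = 112.76 m.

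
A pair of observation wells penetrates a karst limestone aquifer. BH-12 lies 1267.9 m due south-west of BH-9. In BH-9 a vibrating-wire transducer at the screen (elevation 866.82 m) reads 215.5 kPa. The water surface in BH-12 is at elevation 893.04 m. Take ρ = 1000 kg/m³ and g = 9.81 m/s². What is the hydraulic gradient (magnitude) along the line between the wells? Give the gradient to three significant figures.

Pressure head at BH-9: ψ = P/(ρg) = 215.5×1000 / (1000 × 9.81) = 21.97 m.
Total head at BH-9: h = z + ψ = 866.82 + 21.97 = 888.79 m.
Total head at BH-12: h = 893.04 m (water level in the piezometer is the total head).
Head difference: h(BH-9) − h(BH-12) = 888.79 − 893.04 = -4.25 m.
Hydraulic gradient: i = |Δh| / L = 4.25 / 1267.9 = 0.00335.

i ≈ 0.00335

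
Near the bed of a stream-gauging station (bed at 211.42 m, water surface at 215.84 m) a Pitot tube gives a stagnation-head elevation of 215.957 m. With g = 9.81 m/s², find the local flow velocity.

Near the bed, under hydrostatic conditions, the piezometric head (z + ψ) equals the free-surface elevation, 215.84 m.
Velocity head = total − piezometric = 215.957 − 215.84 = 0.117 m.
v = √(2g·h_v) = √(2 × 9.81 × 0.117) = 1.52 m/s.

v ≈ 1.52 m/s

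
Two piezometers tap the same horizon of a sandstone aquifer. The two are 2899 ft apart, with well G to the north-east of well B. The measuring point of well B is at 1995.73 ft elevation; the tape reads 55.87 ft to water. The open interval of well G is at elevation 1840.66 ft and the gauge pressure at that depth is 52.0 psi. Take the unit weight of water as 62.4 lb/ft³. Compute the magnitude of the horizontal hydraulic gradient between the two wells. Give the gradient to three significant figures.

Total head at well B: h = 1995.73 − 55.87 = 1939.86 ft.
Pressure head at well G: ψ = 144·P/γ = 144 × 52.0 / 62.4 = 120.00 ft.
Total head at well G: h = z + ψ = 1840.66 + 120.00 = 1960.66 ft.
Head difference: h(well B) − h(well G) = 1939.86 − 1960.66 = -20.80 ft.
Hydraulic gradient: i = |Δh| / L = 20.80 / 2899 = 0.00717.

i ≈ 0.00717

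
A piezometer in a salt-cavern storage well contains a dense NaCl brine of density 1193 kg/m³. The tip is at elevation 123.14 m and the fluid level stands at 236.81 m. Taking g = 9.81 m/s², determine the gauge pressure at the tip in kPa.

P ≈ 1330 kPa

Pressure head ψ = h − z = 236.81 − 123.14 = 113.67 m.
P = ρgψ = 1193 × 9.81 × 113.67 = 1330318 Pa ≈ 1330 kPa.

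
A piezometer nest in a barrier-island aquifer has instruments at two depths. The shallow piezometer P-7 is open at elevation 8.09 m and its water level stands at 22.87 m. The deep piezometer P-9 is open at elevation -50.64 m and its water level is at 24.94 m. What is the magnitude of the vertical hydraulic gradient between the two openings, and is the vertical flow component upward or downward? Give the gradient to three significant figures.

Total head at P-7: h = 22.87 m (water level in the standpipe).
Total head at P-9: h = 24.94 m.
Δh = h(P-7) − h(P-9) = 22.87 − 24.94 = -2.07 m.
Vertical separation Δz = 8.09 − (-50.64) = 58.73 m.
|i_v| = |Δh| / Δz = 2.07 / 58.73 = 0.0352.
Head is higher in the deep piezometer, so vertical flow is upward (discharge condition).

|i_v| ≈ 0.0352; vertical flow is upward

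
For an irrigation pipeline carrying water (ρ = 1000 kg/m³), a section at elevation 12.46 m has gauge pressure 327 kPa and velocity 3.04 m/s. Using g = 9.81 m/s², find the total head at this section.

h ≈ 46.26 m

Pressure head ψ = P/(ρg) = 327×1000 / (1000 × 9.81) = 33.33 m.
Velocity head = v²/(2g) = 3.04² / (2 × 9.81) = 0.471 m.
h = z + ψ + v²/(2g) = 12.46 + 33.33 + 0.471 = 46.26 m.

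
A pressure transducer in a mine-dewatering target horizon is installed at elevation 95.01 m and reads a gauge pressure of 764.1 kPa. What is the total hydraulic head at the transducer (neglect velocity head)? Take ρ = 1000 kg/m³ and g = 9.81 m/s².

ψ = P/(ρg) = 764.1×1000 / (1000 × 9.81) = 77.89 m.
h = z + ψ = 95.01 + 77.89 = 172.90 m.

h ≈ 172.90 m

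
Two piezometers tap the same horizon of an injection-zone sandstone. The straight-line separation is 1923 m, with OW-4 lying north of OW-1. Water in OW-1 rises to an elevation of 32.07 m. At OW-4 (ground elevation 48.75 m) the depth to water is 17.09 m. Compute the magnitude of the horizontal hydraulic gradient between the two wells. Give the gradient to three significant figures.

i ≈ 0.000213

Total head at OW-1: h = 32.07 m (water level in the piezometer is the total head).
Total head at OW-4: h = 48.75 − 17.09 = 31.66 m.
Head difference: h(OW-1) − h(OW-4) = 32.07 − 31.66 = 0.41 m.
Hydraulic gradient: i = |Δh| / L = 0.41 / 1923 = 0.000213.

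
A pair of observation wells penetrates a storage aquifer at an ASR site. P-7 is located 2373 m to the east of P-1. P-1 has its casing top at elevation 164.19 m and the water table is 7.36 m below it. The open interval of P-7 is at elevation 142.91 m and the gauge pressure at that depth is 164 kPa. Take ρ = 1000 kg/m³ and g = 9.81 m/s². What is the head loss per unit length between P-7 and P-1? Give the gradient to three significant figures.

i ≈ 0.00118 m/m

Total head at P-1: h = 164.19 − 7.36 = 156.83 m.
Pressure head at P-7: ψ = P/(ρg) = 164×1000 / (1000 × 9.81) = 16.72 m.
Total head at P-7: h = z + ψ = 142.91 + 16.72 = 159.63 m.
Head difference: h(P-1) − h(P-7) = 156.83 − 159.63 = -2.80 m.
Hydraulic gradient: i = |Δh| / L = 2.80 / 2373 = 0.00118.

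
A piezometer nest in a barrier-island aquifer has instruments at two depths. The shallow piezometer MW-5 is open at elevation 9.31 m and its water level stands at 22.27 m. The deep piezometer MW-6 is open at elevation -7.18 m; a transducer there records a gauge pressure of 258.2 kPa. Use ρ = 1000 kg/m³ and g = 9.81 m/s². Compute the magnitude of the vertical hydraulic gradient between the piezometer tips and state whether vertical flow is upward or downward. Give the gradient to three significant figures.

|i_v| ≈ 0.190; vertical flow is downward

Total head at MW-5: h = 22.27 m (water level in the standpipe).
Pressure head at MW-6: ψ = P/(ρg) = 258.2×1000 / (1000 × 9.81) = 26.32 m.
Total head at MW-6: h = z + ψ = -7.18 + 26.32 = 19.14 m.
Δh = h(MW-5) − h(MW-6) = 22.27 − 19.14 = 3.13 m.
Vertical separation Δz = 9.31 − (-7.18) = 16.49 m.
|i_v| = |Δh| / Δz = 3.13 / 16.49 = 0.190.
Head is higher in the shallow piezometer, so vertical flow is downward (recharge condition).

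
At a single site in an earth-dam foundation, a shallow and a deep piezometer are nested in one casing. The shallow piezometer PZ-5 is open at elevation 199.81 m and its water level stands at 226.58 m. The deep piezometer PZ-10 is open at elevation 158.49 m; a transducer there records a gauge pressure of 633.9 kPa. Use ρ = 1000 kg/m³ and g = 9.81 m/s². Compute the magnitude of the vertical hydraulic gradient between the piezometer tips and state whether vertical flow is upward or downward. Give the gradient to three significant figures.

Total head at PZ-5: h = 226.58 m (water level in the standpipe).
Pressure head at PZ-10: ψ = P/(ρg) = 633.9×1000 / (1000 × 9.81) = 64.62 m.
Total head at PZ-10: h = z + ψ = 158.49 + 64.62 = 223.11 m.
Δh = h(PZ-5) − h(PZ-10) = 226.58 − 223.11 = 3.47 m.
Vertical separation Δz = 199.81 − 158.49 = 41.32 m.
|i_v| = |Δh| / Δz = 3.47 / 41.32 = 0.0840.
Head is higher in the shallow piezometer, so vertical flow is downward (recharge condition).

|i_v| ≈ 0.0840; vertical flow is downward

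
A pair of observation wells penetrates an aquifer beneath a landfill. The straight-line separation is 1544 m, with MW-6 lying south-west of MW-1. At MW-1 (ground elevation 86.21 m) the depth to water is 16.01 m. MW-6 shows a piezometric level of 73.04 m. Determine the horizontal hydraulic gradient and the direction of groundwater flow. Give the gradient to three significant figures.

Total head at MW-1: h = 86.21 − 16.01 = 70.20 m.
Total head at MW-6: h = 73.04 m (water level in the piezometer is the total head).
Head difference: h(MW-1) − h(MW-6) = 70.20 − 73.04 = -2.84 m.
Hydraulic gradient: i = |Δh| / L = 2.84 / 1544 = 0.00184.
Flow is from higher to lower head: from MW-6 toward MW-1, i.e. toward the north-east.

i ≈ 0.00184; groundwater flows toward the north-east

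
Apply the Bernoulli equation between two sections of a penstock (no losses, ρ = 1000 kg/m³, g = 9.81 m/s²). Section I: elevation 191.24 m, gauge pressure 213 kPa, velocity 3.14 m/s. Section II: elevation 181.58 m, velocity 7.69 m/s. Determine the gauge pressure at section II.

P₂ ≈ 283 kPa

Pressure head at I: ψ₁ = P₁/(ρg) = 213×1000 / (1000 × 9.81) = 21.71 m.
Velocity heads: v₁²/2g = 3.14²/19.62 = 0.503 m; v₂²/2g = 7.69²/19.62 = 3.014 m.
Total head H = z₁ + ψ₁ + v₁²/2g = 191.24 + 21.71 + 0.503 = 213.45 m.
ψ₂ = H − z₂ − v₂²/2g = 213.45 − 181.58 − 3.014 = 28.86 m.
P₂ = ρgψ₂ = 1000 × 9.81 × 28.86 ≈ 283 kPa.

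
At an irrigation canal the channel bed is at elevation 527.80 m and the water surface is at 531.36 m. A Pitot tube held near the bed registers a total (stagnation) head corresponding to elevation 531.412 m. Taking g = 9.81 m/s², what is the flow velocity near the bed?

Near the bed, under hydrostatic conditions, the piezometric head (z + ψ) equals the free-surface elevation, 531.36 m.
Velocity head = total − piezometric = 531.412 − 531.36 = 0.052 m.
v = √(2g·h_v) = √(2 × 9.81 × 0.052) = 1.01 m/s.

v ≈ 1.01 m/s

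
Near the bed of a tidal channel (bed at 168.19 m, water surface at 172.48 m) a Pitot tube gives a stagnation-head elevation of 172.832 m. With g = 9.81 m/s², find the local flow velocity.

v ≈ 2.63 m/s

Near the bed, under hydrostatic conditions, the piezometric head (z + ψ) equals the free-surface elevation, 172.48 m.
Velocity head = total − piezometric = 172.832 − 172.48 = 0.352 m.
v = √(2g·h_v) = √(2 × 9.81 × 0.352) = 2.63 m/s.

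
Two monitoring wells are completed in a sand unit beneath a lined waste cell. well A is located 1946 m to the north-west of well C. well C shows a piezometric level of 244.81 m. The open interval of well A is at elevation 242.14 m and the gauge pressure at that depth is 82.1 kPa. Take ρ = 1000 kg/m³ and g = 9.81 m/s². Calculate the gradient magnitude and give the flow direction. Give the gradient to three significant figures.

Total head at well C: h = 244.81 m (water level in the piezometer is the total head).
Pressure head at well A: ψ = P/(ρg) = 82.1×1000 / (1000 × 9.81) = 8.37 m.
Total head at well A: h = z + ψ = 242.14 + 8.37 = 250.51 m.
Head difference: h(well C) − h(well A) = 244.81 − 250.51 = -5.70 m.
Hydraulic gradient: i = |Δh| / L = 5.70 / 1946 = 0.00293.
Flow is from higher to lower head: from well A toward well C, i.e. toward the south-east.

i ≈ 0.00293; groundwater flows toward the south-east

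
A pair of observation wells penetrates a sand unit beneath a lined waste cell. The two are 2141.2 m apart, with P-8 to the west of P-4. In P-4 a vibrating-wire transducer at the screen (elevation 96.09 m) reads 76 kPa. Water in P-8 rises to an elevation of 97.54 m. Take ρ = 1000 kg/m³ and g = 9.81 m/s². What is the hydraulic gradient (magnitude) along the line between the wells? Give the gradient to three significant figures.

i ≈ 0.00294

Pressure head at P-4: ψ = P/(ρg) = 76×1000 / (1000 × 9.81) = 7.75 m.
Total head at P-4: h = z + ψ = 96.09 + 7.75 = 103.84 m.
Total head at P-8: h = 97.54 m (water level in the piezometer is the total head).
Head difference: h(P-4) − h(P-8) = 103.84 − 97.54 = 6.30 m.
Hydraulic gradient: i = |Δh| / L = 6.30 / 2141.2 = 0.00294.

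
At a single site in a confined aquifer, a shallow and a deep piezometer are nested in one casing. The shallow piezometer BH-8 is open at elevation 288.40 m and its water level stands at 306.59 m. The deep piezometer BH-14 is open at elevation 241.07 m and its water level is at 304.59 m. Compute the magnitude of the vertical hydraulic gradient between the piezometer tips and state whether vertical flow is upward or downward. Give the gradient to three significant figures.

|i_v| ≈ 0.0423; vertical flow is downward

Total head at BH-8: h = 306.59 m (water level in the standpipe).
Total head at BH-14: h = 304.59 m.
Δh = h(BH-8) − h(BH-14) = 306.59 − 304.59 = 2.00 m.
Vertical separation Δz = 288.40 − 241.07 = 47.33 m.
|i_v| = |Δh| / Δz = 2.00 / 47.33 = 0.0423.
Head is higher in the shallow piezometer, so vertical flow is downward (recharge condition).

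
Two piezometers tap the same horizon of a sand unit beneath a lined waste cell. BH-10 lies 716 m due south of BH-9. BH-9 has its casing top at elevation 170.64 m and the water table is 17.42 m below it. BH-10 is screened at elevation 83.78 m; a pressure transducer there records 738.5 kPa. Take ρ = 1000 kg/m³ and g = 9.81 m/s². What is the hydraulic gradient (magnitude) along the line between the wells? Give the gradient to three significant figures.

i ≈ 0.00816

Total head at BH-9: h = 170.64 − 17.42 = 153.22 m.
Pressure head at BH-10: ψ = P/(ρg) = 738.5×1000 / (1000 × 9.81) = 75.28 m.
Total head at BH-10: h = z + ψ = 83.78 + 75.28 = 159.06 m.
Head difference: h(BH-9) − h(BH-10) = 153.22 − 159.06 = -5.84 m.
Hydraulic gradient: i = |Δh| / L = 5.84 / 716 = 0.00816.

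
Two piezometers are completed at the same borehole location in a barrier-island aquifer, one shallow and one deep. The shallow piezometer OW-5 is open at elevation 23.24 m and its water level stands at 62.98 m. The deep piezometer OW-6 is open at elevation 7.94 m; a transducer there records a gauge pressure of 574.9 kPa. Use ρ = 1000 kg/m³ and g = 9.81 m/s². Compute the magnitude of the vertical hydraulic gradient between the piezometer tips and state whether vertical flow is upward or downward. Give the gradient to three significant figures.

|i_v| ≈ 0.233; vertical flow is upward

Total head at OW-5: h = 62.98 m (water level in the standpipe).
Pressure head at OW-6: ψ = P/(ρg) = 574.9×1000 / (1000 × 9.81) = 58.60 m.
Total head at OW-6: h = z + ψ = 7.94 + 58.60 = 66.54 m.
Δh = h(OW-5) − h(OW-6) = 62.98 − 66.54 = -3.56 m.
Vertical separation Δz = 23.24 − 7.94 = 15.30 m.
|i_v| = |Δh| / Δz = 3.56 / 15.30 = 0.233.
Head is higher in the deep piezometer, so vertical flow is upward (discharge condition).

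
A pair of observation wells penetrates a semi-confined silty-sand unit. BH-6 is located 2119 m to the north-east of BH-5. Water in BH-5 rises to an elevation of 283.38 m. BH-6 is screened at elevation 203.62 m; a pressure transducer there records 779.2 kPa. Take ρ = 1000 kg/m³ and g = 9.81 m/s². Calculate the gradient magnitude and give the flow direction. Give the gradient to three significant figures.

i ≈ 0.000156; groundwater flows toward the north-east

Total head at BH-5: h = 283.38 m (water level in the piezometer is the total head).
Pressure head at BH-6: ψ = P/(ρg) = 779.2×1000 / (1000 × 9.81) = 79.43 m.
Total head at BH-6: h = z + ψ = 203.62 + 79.43 = 283.05 m.
Head difference: h(BH-5) − h(BH-6) = 283.38 − 283.05 = 0.33 m.
Hydraulic gradient: i = |Δh| / L = 0.33 / 2119 = 0.000156.
Flow is from higher to lower head: from BH-5 toward BH-6, i.e. toward the north-east.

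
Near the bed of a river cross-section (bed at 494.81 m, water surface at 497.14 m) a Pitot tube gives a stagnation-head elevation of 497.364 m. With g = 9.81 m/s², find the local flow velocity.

v ≈ 2.10 m/s

Near the bed, under hydrostatic conditions, the piezometric head (z + ψ) equals the free-surface elevation, 497.14 m.
Velocity head = total − piezometric = 497.364 − 497.14 = 0.224 m.
v = √(2g·h_v) = √(2 × 9.81 × 0.224) = 2.10 m/s.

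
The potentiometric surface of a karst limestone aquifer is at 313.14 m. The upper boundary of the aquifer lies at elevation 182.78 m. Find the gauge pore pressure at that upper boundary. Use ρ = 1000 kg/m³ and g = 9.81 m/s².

Pressure head at the aquifer top: ψ = h − z = 313.14 − 182.78 = 130.36 m.
P = ρgψ = 1000 × 9.81 × 130.36 = 1278832 Pa ≈ 1280 kPa.

P ≈ 1280 kPa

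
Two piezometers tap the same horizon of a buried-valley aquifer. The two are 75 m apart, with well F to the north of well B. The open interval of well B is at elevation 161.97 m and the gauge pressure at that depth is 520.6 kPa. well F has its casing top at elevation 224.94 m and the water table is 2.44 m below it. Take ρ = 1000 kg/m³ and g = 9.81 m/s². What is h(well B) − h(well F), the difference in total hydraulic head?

Δh ≈ -7.46 m

Pressure head at well B: ψ = P/(ρg) = 520.6×1000 / (1000 × 9.81) = 53.07 m.
Total head at well B: h = z + ψ = 161.97 + 53.07 = 215.04 m.
Total head at well F: h = 224.94 − 2.44 = 222.50 m.
Head difference: h(well B) − h(well F) = 215.04 − 222.50 = -7.46 m.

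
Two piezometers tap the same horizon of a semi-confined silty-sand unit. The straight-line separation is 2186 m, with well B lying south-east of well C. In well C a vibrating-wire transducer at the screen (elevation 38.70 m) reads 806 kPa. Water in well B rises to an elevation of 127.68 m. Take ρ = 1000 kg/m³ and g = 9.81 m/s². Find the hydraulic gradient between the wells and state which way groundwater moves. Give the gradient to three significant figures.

Pressure head at well C: ψ = P/(ρg) = 806×1000 / (1000 × 9.81) = 82.16 m.
Total head at well C: h = z + ψ = 38.70 + 82.16 = 120.86 m.
Total head at well B: h = 127.68 m (water level in the piezometer is the total head).
Head difference: h(well C) − h(well B) = 120.86 − 127.68 = -6.82 m.
Hydraulic gradient: i = |Δh| / L = 6.82 / 2186 = 0.00312.
Flow is from higher to lower head: from well B toward well C, i.e. toward the north-west.

i ≈ 0.00312; groundwater flows toward the north-west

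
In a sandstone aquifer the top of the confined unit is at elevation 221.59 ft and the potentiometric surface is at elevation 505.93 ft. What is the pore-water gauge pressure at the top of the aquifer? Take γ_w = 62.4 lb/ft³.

Pressure head at the aquifer top: ψ = h − z = 505.93 − 221.59 = 284.34 ft.
P = γψ/144 = 62.4 × 284.34 / 144 = 123 psi.

P ≈ 123 psi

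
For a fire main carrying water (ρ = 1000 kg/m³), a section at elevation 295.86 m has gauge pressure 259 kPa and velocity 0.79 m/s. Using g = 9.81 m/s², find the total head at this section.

Pressure head ψ = P/(ρg) = 259×1000 / (1000 × 9.81) = 26.40 m.
Velocity head = v²/(2g) = 0.79² / (2 × 9.81) = 0.032 m.
h = z + ψ + v²/(2g) = 295.86 + 26.40 + 0.032 = 322.29 m.

h ≈ 322.29 m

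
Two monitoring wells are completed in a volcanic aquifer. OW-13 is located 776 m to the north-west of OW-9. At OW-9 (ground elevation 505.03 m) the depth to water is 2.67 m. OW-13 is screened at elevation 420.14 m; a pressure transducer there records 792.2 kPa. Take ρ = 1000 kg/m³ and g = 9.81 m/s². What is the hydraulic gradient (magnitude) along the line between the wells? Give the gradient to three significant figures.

Total head at OW-9: h = 505.03 − 2.67 = 502.36 m.
Pressure head at OW-13: ψ = P/(ρg) = 792.2×1000 / (1000 × 9.81) = 80.75 m.
Total head at OW-13: h = z + ψ = 420.14 + 80.75 = 500.89 m.
Head difference: h(OW-9) − h(OW-13) = 502.36 − 500.89 = 1.47 m.
Hydraulic gradient: i = |Δh| / L = 1.47 / 776 = 0.00189.

i ≈ 0.00189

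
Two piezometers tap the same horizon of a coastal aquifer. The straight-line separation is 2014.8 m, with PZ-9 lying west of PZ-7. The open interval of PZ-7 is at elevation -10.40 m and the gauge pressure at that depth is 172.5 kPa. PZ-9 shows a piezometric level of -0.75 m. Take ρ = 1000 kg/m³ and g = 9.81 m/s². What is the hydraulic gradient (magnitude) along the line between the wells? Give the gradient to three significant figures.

i ≈ 0.00394

Pressure head at PZ-7: ψ = P/(ρg) = 172.5×1000 / (1000 × 9.81) = 17.58 m.
Total head at PZ-7: h = z + ψ = -10.40 + 17.58 = 7.18 m.
Total head at PZ-9: h = -0.75 m (water level in the piezometer is the total head).
Head difference: h(PZ-7) − h(PZ-9) = 7.18 − (-0.75) = 7.93 m.
Hydraulic gradient: i = |Δh| / L = 7.93 / 2014.8 = 0.00394.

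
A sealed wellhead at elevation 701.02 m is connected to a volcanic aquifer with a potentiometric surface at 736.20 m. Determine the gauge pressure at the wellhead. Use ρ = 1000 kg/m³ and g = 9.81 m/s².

P ≈ 345 kPa

Head above the cap: Δh = 736.20 − 701.02 = 35.18 m.
P = ρgΔh = 1000 × 9.81 × 35.18 = 345116 Pa ≈ 345 kPa.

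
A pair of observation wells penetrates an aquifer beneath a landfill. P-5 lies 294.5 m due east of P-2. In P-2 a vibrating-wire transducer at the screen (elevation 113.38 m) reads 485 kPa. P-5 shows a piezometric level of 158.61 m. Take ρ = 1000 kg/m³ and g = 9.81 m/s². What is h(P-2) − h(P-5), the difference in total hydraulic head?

Pressure head at P-2: ψ = P/(ρg) = 485×1000 / (1000 × 9.81) = 49.44 m.
Total head at P-2: h = z + ψ = 113.38 + 49.44 = 162.82 m.
Total head at P-5: h = 158.61 m (water level in the piezometer is the total head).
Head difference: h(P-2) − h(P-5) = 162.82 − 158.61 = 4.21 m.

Δh ≈ 4.21 m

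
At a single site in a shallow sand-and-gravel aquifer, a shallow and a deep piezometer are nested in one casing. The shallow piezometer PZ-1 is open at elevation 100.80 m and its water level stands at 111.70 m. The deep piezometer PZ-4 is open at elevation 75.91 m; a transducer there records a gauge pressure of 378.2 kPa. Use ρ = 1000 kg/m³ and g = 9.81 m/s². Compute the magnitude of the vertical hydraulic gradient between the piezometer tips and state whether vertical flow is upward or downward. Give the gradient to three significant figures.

Total head at PZ-1: h = 111.70 m (water level in the standpipe).
Pressure head at PZ-4: ψ = P/(ρg) = 378.2×1000 / (1000 × 9.81) = 38.55 m.
Total head at PZ-4: h = z + ψ = 75.91 + 38.55 = 114.46 m.
Δh = h(PZ-1) − h(PZ-4) = 111.70 − 114.46 = -2.76 m.
Vertical separation Δz = 100.80 − 75.91 = 24.89 m.
|i_v| = |Δh| / Δz = 2.76 / 24.89 = 0.111.
Head is higher in the deep piezometer, so vertical flow is upward (discharge condition).

|i_v| ≈ 0.111; vertical flow is upward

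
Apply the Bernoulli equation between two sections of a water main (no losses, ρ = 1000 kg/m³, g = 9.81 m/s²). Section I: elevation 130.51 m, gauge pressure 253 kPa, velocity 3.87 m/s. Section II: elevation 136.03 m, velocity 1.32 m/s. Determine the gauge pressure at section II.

Pressure head at I: ψ₁ = P₁/(ρg) = 253×1000 / (1000 × 9.81) = 25.79 m.
Velocity heads: v₁²/2g = 3.87²/19.62 = 0.763 m; v₂²/2g = 1.32²/19.62 = 0.089 m.
Total head H = z₁ + ψ₁ + v₁²/2g = 130.51 + 25.79 + 0.763 = 157.06 m.
ψ₂ = H − z₂ − v₂²/2g = 157.06 − 136.03 − 0.089 = 20.94 m.
P₂ = ρgψ₂ = 1000 × 9.81 × 20.94 ≈ 205 kPa.

P₂ ≈ 205 kPa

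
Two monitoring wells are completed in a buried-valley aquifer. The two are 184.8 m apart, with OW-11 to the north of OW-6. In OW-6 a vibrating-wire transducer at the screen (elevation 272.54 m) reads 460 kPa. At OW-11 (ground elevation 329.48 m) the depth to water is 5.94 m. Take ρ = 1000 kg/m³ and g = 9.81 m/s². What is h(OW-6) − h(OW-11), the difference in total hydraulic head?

Pressure head at OW-6: ψ = P/(ρg) = 460×1000 / (1000 × 9.81) = 46.89 m.
Total head at OW-6: h = z + ψ = 272.54 + 46.89 = 319.43 m.
Total head at OW-11: h = 329.48 − 5.94 = 323.54 m.
Head difference: h(OW-6) − h(OW-11) = 319.43 − 323.54 = -4.11 m.

Δh ≈ -4.11 m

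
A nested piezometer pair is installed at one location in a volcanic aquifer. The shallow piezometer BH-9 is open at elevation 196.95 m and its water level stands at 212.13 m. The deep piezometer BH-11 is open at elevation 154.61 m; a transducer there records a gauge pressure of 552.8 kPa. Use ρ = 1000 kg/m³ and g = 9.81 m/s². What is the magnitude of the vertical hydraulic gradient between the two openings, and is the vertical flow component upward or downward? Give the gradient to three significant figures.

Total head at BH-9: h = 212.13 m (water level in the standpipe).
Pressure head at BH-11: ψ = P/(ρg) = 552.8×1000 / (1000 × 9.81) = 56.35 m.
Total head at BH-11: h = z + ψ = 154.61 + 56.35 = 210.96 m.
Δh = h(BH-9) − h(BH-11) = 212.13 − 210.96 = 1.17 m.
Vertical separation Δz = 196.95 − 154.61 = 42.34 m.
|i_v| = |Δh| / Δz = 1.17 / 42.34 = 0.0276.
Head is higher in the shallow piezometer, so vertical flow is downward (recharge condition).

|i_v| ≈ 0.0276; vertical flow is downward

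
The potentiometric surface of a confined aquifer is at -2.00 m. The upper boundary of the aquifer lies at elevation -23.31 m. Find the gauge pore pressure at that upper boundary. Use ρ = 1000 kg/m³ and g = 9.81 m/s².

P ≈ 209 kPa

Pressure head at the aquifer top: ψ = h − z = -2.00 − (-23.31) = 21.31 m.
P = ρgψ = 1000 × 9.81 × 21.31 = 209051 Pa ≈ 209 kPa.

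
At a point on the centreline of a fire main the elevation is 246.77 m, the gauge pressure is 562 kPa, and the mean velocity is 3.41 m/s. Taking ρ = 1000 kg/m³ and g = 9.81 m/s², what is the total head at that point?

h ≈ 304.65 m

Pressure head ψ = P/(ρg) = 562×1000 / (1000 × 9.81) = 57.29 m.
Velocity head = v²/(2g) = 3.41² / (2 × 9.81) = 0.593 m.
h = z + ψ + v²/(2g) = 246.77 + 57.29 + 0.593 = 304.65 m.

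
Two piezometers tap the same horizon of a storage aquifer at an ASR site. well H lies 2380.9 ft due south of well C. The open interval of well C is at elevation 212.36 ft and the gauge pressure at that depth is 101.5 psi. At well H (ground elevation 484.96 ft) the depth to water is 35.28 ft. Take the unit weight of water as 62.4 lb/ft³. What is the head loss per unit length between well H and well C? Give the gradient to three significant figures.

i ≈ 0.00130 ft/ft

Pressure head at well C: ψ = 144·P/γ = 144 × 101.5 / 62.4 = 234.23 ft.
Total head at well C: h = z + ψ = 212.36 + 234.23 = 446.59 ft.
Total head at well H: h = 484.96 − 35.28 = 449.68 ft.
Head difference: h(well C) − h(well H) = 446.59 − 449.68 = -3.09 ft.
Hydraulic gradient: i = |Δh| / L = 3.09 / 2380.9 = 0.00130.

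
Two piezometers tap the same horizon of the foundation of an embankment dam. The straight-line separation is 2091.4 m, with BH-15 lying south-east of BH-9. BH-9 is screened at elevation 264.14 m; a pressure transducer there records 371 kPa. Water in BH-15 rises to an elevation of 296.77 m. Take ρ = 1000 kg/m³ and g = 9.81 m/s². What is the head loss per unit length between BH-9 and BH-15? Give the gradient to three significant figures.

Pressure head at BH-9: ψ = P/(ρg) = 371×1000 / (1000 × 9.81) = 37.82 m.
Total head at BH-9: h = z + ψ = 264.14 + 37.82 = 301.96 m.
Total head at BH-15: h = 296.77 m (water level in the piezometer is the total head).
Head difference: h(BH-9) − h(BH-15) = 301.96 − 296.77 = 5.19 m.
Hydraulic gradient: i = |Δh| / L = 5.19 / 2091.4 = 0.00248.

i ≈ 0.00248 m/m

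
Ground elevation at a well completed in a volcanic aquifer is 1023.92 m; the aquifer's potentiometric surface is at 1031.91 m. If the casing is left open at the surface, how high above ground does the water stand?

Water rises to the potentiometric surface, so the rise above ground = 1031.91 − 1023.92 = 7.99 m.

≈ 7.99 m above ground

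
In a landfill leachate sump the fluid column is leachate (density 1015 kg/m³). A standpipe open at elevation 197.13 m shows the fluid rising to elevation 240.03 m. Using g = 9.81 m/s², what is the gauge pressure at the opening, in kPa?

Pressure head ψ = h − z = 240.03 − 197.13 = 42.90 m.
P = ρgψ = 1015 × 9.81 × 42.90 = 427162 Pa ≈ 427 kPa.

P ≈ 427 kPa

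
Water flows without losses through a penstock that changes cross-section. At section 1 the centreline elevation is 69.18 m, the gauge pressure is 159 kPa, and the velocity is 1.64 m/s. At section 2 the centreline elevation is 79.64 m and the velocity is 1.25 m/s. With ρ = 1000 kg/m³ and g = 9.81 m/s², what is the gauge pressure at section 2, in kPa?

P₂ ≈ 57.0 kPa

Pressure head at 1: ψ₁ = P₁/(ρg) = 159×1000 / (1000 × 9.81) = 16.21 m.
Velocity heads: v₁²/2g = 1.64²/19.62 = 0.137 m; v₂²/2g = 1.25²/19.62 = 0.080 m.
Total head H = z₁ + ψ₁ + v₁²/2g = 69.18 + 16.21 + 0.137 = 85.53 m.
ψ₂ = H − z₂ − v₂²/2g = 85.53 − 79.64 − 0.080 = 5.81 m.
P₂ = ρgψ₂ = 1000 × 9.81 × 5.81 ≈ 57.0 kPa.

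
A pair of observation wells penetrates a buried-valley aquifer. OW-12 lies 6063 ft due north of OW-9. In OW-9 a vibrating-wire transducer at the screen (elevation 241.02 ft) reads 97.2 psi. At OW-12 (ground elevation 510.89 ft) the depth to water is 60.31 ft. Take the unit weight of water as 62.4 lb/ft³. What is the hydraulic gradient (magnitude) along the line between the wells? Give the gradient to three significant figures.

Pressure head at OW-9: ψ = 144·P/γ = 144 × 97.2 / 62.4 = 224.31 ft.
Total head at OW-9: h = z + ψ = 241.02 + 224.31 = 465.33 ft.
Total head at OW-12: h = 510.89 − 60.31 = 450.58 ft.
Head difference: h(OW-9) − h(OW-12) = 465.33 − 450.58 = 14.75 ft.
Hydraulic gradient: i = |Δh| / L = 14.75 / 6063 = 0.00243.

i ≈ 0.00243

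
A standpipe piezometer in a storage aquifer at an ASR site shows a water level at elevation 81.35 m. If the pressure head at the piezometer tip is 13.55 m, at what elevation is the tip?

z ≈ 67.80 m

z = h − ψ = 81.35 − 13.55 = 67.80 m.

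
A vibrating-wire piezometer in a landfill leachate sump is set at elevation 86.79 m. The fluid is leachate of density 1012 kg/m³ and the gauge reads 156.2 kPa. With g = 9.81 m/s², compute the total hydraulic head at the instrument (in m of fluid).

ψ = P/(ρg) = 156.2×1000 / (1012 × 9.81) = 15.73 m.
h = z + ψ = 86.79 + 15.73 = 102.52 m.

h ≈ 102.52 m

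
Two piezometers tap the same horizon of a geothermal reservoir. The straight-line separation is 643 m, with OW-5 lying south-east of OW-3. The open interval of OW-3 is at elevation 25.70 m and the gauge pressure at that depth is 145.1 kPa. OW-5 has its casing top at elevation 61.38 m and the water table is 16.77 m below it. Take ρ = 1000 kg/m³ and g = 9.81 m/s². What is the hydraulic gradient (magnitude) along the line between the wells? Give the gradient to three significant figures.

Pressure head at OW-3: ψ = P/(ρg) = 145.1×1000 / (1000 × 9.81) = 14.79 m.
Total head at OW-3: h = z + ψ = 25.70 + 14.79 = 40.49 m.
Total head at OW-5: h = 61.38 − 16.77 = 44.61 m.
Head difference: h(OW-3) − h(OW-5) = 40.49 − 44.61 = -4.12 m.
Hydraulic gradient: i = |Δh| / L = 4.12 / 643 = 0.00641.

i ≈ 0.00641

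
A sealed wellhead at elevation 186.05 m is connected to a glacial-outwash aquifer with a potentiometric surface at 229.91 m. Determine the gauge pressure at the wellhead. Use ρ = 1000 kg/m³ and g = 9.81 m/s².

P ≈ 430 kPa

Head above the cap: Δh = 229.91 − 186.05 = 43.86 m.
P = ρgΔh = 1000 × 9.81 × 43.86 = 430267 Pa ≈ 430 kPa.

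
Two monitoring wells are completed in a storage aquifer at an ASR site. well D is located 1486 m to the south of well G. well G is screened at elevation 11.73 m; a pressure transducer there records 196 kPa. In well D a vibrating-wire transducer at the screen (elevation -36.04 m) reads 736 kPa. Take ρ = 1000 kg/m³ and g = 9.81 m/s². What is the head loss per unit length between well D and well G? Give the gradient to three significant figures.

i ≈ 0.00490 m/m

Pressure head at well G: ψ = P/(ρg) = 196×1000 / (1000 × 9.81) = 19.98 m.
Total head at well G: h = z + ψ = 11.73 + 19.98 = 31.71 m.
Pressure head at well D: ψ = P/(ρg) = 736×1000 / (1000 × 9.81) = 75.03 m.
Total head at well D: h = z + ψ = -36.04 + 75.03 = 38.99 m.
Head difference: h(well G) − h(well D) = 31.71 − 38.99 = -7.28 m.
Hydraulic gradient: i = |Δh| / L = 7.28 / 1486 = 0.00490.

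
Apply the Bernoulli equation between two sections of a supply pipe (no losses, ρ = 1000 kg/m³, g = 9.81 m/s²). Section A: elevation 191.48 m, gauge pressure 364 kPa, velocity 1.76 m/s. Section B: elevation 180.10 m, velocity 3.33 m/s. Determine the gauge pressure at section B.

P₂ ≈ 472 kPa

Pressure head at A: ψ₁ = P₁/(ρg) = 364×1000 / (1000 × 9.81) = 37.10 m.
Velocity heads: v₁²/2g = 1.76²/19.62 = 0.158 m; v₂²/2g = 3.33²/19.62 = 0.565 m.
Total head H = z₁ + ψ₁ + v₁²/2g = 191.48 + 37.10 + 0.158 = 228.74 m.
ψ₂ = H − z₂ − v₂²/2g = 228.74 − 180.10 − 0.565 = 48.08 m.
P₂ = ρgψ₂ = 1000 × 9.81 × 48.08 ≈ 472 kPa.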